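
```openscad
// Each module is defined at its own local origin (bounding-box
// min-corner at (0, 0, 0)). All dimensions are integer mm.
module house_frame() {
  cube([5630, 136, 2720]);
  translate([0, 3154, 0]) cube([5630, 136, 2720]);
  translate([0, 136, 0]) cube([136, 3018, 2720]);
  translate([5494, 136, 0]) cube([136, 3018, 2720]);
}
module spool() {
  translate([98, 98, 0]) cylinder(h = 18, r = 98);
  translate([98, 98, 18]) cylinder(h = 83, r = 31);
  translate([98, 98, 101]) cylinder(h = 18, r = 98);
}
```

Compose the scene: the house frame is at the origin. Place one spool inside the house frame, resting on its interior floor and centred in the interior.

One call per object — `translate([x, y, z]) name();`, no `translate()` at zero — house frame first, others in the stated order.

house_frame();
translate([2717, 1547, 0]) spool();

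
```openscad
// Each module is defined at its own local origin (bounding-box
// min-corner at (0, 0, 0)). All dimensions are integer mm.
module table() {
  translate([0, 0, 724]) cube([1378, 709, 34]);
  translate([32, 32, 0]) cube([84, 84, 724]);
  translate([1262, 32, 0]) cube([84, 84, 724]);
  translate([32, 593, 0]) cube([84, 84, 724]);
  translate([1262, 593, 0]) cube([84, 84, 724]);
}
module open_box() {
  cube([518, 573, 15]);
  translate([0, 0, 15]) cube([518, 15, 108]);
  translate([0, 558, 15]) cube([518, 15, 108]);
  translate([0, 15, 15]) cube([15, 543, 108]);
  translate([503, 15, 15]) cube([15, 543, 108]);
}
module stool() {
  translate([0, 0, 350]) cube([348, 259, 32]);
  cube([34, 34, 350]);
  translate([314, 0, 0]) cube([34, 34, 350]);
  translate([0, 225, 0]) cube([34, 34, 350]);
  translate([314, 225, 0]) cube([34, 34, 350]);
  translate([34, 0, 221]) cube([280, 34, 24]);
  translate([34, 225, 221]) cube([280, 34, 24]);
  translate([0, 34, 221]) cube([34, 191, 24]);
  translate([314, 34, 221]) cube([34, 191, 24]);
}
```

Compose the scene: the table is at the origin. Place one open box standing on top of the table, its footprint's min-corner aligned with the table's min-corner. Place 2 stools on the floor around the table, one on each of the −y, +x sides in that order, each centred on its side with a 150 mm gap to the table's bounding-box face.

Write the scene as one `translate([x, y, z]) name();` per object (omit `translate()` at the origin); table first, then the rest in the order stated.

table();
translate([0, 0, 758]) open_box();
translate([515, -409, 0]) stool();
translate([1528, 225, 0]) stool();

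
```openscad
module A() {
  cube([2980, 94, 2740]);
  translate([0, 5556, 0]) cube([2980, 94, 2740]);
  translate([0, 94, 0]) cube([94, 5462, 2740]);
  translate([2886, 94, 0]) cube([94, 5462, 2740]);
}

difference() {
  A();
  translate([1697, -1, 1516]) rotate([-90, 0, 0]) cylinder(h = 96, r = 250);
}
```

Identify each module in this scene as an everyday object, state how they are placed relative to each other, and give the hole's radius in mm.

A is a house frame. The house frame has a circular hole through its front wall. The hole's radius is 250 mm.

The subtracted cylinder has r = 250 mm.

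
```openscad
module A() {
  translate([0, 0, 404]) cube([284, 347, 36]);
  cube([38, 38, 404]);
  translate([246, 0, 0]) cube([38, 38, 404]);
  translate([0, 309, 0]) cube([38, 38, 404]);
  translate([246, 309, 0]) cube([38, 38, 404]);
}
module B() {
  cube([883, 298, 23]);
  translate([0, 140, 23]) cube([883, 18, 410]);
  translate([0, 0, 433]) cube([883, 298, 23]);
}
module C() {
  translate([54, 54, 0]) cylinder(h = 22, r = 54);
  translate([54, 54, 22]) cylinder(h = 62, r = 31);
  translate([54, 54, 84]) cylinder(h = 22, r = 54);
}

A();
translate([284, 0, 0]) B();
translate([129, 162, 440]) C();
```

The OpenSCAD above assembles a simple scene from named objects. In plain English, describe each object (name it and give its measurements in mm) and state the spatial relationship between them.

A is a simple wooden stool: a rectangular seat 284 mm (x) by 347 mm (y), 36 mm thick, top face at z = 440 mm, on four square legs, each 38×38 mm in cross-section. The legs rest on z = 0, each flush with a corner of the seat.

B is an I-beam lying along x, 883 mm long. Overall section height 456 mm. Two flanges 298 mm wide (y) and 23 mm thick, one on the floor and one at the top; a web 18 mm thick runs between them, centred on the flange width.

C is a spool: two coaxial disc flanges of radius 54 mm and thickness 22 mm, joined by a core cylinder of radius 31 mm and height 62 mm. The lower flange rests on z = 0 and the three cylinders share a vertical axis.

The I-beam is against the stool's +x side, with their −y faces flush. The spool is on top of the stool.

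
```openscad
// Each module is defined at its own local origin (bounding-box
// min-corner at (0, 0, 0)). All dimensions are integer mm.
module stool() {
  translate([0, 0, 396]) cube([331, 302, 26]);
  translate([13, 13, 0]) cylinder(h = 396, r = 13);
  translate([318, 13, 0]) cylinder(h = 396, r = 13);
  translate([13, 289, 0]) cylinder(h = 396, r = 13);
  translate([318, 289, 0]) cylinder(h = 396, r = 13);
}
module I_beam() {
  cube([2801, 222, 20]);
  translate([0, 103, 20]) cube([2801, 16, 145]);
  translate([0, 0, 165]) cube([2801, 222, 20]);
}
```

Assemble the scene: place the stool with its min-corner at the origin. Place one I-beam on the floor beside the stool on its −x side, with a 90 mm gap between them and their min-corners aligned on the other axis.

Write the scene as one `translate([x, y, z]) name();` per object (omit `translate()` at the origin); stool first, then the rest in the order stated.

stool();
translate([-2891, 0, 0]) I_beam();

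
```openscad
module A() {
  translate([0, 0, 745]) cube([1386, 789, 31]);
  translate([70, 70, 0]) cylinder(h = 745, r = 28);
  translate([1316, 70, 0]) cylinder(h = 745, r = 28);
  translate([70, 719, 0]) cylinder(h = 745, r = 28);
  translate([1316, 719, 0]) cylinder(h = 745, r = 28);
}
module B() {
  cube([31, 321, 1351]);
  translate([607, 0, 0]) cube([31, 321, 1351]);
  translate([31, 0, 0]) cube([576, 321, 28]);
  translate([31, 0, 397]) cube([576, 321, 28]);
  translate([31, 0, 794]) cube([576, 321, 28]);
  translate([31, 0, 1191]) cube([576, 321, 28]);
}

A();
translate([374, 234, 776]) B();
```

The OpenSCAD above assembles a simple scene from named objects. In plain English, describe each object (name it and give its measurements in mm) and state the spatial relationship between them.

A is a table: top 1386 mm (x) × 789 mm (y), 31 mm thick, upper face at z = 776 mm, on four round legs of 56 mm diameter, each leg's bounding box inset 42 mm from the nearest pair of top edges, running from z = 0 to the bottom of the top.

B is an open bookshelf. Two side panels, each 31 mm thick, 321 mm deep and 1351 mm tall, stand 638 mm apart (outside-to-outside). Between them sit 4 shelves, each 28 mm thick and 321 mm deep, spanning the full gap between the sides. The bottom shelf rests on the floor (its underside at z = 0) and the clear gap between one shelf's top and the next shelf's underside is 369 mm.

The bookshelf is on top of the table, centred.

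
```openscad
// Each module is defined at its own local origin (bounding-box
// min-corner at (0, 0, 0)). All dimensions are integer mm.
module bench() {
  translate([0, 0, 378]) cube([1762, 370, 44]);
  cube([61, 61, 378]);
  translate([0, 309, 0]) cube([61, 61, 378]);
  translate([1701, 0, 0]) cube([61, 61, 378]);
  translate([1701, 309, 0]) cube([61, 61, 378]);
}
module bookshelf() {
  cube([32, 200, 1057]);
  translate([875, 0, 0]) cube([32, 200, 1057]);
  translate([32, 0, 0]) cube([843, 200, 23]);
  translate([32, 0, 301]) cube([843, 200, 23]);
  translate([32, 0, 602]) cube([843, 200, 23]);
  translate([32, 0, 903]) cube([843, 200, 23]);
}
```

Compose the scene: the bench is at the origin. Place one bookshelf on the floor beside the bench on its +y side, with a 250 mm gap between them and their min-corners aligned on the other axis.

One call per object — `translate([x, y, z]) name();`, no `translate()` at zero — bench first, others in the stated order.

bench();
translate([0, 620, 0]) bookshelf();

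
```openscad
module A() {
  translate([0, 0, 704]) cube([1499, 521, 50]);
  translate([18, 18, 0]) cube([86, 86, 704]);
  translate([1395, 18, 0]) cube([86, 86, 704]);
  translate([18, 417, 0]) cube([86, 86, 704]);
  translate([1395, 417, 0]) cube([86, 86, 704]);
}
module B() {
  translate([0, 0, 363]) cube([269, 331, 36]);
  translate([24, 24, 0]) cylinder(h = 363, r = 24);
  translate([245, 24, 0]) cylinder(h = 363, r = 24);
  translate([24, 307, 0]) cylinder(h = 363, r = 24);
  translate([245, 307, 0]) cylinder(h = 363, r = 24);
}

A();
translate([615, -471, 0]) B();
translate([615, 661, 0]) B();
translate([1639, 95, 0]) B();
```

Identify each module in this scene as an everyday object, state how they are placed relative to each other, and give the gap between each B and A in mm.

A is a table. B is a stool. Three stools sit around the table at the −y, +y, +x sides. The gap between each stool and the table is 140 mm.

Each stool's nearest face is 140 mm from the table's bounding box.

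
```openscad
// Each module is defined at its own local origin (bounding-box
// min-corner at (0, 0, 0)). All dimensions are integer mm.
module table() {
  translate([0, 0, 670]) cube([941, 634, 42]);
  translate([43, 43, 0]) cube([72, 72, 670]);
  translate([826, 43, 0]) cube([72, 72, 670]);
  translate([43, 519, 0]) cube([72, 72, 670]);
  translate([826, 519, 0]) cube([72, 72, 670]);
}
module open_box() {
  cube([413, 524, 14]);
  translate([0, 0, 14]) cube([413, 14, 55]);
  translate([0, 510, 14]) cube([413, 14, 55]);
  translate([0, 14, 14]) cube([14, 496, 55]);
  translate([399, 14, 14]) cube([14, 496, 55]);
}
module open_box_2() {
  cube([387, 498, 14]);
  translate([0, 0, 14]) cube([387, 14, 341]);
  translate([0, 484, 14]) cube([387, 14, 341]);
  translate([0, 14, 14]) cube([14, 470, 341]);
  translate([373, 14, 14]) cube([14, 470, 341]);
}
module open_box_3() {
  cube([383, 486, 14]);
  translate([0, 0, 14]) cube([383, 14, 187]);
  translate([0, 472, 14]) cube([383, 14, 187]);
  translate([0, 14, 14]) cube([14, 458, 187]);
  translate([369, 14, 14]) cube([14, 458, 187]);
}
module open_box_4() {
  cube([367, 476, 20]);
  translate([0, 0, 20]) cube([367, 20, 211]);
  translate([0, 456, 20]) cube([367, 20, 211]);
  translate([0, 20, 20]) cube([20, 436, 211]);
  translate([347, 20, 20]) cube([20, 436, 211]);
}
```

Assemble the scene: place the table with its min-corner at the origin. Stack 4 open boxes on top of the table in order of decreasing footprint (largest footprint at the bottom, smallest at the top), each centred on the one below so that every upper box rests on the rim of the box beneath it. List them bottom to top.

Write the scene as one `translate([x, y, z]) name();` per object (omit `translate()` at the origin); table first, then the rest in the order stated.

table();
translate([264, 55, 712]) open_box();
translate([277, 68, 781]) open_box_2();
translate([279, 74, 1136]) open_box_3();
translate([287, 79, 1337]) open_box_4();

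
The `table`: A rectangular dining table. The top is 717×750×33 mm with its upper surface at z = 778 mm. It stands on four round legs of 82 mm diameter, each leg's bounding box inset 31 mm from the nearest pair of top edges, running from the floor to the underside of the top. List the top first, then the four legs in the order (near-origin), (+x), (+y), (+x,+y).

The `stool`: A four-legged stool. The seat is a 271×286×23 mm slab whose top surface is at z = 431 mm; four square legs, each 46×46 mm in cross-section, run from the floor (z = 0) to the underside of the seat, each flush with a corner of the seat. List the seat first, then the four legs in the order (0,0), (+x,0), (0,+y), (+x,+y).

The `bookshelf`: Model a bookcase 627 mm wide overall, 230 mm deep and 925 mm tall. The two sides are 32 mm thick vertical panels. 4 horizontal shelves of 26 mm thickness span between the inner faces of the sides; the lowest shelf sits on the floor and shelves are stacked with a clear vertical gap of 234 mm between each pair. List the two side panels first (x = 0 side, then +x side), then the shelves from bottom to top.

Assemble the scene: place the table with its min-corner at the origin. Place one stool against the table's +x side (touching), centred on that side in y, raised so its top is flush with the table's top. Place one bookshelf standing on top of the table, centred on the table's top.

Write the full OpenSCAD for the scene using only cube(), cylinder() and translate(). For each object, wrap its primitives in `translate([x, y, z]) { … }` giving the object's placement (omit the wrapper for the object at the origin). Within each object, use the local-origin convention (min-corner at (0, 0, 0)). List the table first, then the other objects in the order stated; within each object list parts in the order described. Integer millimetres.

translate([0, 0, 745]) cube([717, 750, 33]);
translate([72, 72, 0]) cylinder(h = 745, r = 41);
translate([645, 72, 0]) cylinder(h = 745, r = 41);
translate([72, 678, 0]) cylinder(h = 745, r = 41);
translate([645, 678, 0]) cylinder(h = 745, r = 41);
translate([717, 232, 347]) {
  translate([0, 0, 408]) cube([271, 286, 23]);
  cube([46, 46, 408]);
  translate([225, 0, 0]) cube([46, 46, 408]);
  translate([0, 240, 0]) cube([46, 46, 408]);
  translate([225, 240, 0]) cube([46, 46, 408]);
}
translate([45, 260, 778]) {
  cube([32, 230, 925]);
  translate([595, 0, 0]) cube([32, 230, 925]);
  translate([32, 0, 0]) cube([563, 230, 26]);
  translate([32, 0, 260]) cube([563, 230, 26]);
  translate([32, 0, 520]) cube([563, 230, 26]);
  translate([32, 0, 780]) cube([563, 230, 26]);
}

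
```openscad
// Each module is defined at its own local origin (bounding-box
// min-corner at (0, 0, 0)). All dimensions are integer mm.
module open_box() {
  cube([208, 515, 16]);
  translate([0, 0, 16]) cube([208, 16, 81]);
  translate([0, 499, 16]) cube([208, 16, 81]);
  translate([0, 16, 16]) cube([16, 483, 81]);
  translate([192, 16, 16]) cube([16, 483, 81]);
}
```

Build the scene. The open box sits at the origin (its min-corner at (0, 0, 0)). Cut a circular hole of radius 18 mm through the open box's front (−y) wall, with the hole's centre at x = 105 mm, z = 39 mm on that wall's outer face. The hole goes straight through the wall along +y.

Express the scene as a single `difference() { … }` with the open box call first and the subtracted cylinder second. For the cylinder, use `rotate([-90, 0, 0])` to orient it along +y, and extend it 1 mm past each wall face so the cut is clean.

difference() {
  open_box();
  translate([105, -1, 39]) rotate([-90, 0, 0]) cylinder(h = 18, r = 18);
}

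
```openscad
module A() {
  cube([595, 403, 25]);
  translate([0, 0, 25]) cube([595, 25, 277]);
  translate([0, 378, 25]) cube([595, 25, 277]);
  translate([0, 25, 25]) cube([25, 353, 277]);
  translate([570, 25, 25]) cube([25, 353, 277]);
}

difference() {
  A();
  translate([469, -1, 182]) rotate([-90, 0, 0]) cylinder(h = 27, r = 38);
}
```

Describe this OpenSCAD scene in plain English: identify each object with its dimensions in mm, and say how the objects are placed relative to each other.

A is an open-topped rectangular box: outside dimensions 595×403×302 mm, with a uniform wall and base thickness of 25 mm. The base is a full 595×403 slab on the floor; four walls sit on top of the base. The front and back walls (the −y and +y sides) span the full width; the two side walls fit between them.

The open box has a circular hole of radius 38 mm through its front wall, centred at (x = 469, z = 182).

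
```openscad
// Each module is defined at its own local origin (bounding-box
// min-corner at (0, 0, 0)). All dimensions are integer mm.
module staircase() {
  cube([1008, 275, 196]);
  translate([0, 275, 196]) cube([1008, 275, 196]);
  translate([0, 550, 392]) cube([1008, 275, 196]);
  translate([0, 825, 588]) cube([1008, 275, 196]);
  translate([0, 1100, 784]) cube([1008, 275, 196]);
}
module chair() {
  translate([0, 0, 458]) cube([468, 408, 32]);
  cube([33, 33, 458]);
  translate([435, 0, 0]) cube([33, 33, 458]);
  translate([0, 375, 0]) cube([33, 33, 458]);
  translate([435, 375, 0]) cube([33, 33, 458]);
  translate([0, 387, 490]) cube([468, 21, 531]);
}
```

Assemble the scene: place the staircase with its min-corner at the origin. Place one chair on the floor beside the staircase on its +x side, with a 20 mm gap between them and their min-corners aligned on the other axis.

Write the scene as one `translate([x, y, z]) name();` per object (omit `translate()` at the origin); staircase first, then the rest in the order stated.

staircase();
translate([1028, 0, 0]) chair();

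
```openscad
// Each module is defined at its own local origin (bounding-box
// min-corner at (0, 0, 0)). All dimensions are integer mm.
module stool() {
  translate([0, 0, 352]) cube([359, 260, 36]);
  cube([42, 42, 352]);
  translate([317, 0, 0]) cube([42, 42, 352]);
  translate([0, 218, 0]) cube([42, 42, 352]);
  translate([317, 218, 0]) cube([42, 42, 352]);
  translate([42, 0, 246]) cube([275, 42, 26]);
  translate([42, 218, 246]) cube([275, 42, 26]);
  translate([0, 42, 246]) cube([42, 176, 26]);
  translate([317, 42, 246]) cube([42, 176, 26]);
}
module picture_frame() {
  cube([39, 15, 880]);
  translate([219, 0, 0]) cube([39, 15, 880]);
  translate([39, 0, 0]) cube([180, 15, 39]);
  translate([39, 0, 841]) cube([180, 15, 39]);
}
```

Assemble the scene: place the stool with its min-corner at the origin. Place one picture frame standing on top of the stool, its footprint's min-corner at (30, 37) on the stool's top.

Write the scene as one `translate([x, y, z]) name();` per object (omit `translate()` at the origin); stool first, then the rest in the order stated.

stool();
translate([30, 37, 388]) picture_frame();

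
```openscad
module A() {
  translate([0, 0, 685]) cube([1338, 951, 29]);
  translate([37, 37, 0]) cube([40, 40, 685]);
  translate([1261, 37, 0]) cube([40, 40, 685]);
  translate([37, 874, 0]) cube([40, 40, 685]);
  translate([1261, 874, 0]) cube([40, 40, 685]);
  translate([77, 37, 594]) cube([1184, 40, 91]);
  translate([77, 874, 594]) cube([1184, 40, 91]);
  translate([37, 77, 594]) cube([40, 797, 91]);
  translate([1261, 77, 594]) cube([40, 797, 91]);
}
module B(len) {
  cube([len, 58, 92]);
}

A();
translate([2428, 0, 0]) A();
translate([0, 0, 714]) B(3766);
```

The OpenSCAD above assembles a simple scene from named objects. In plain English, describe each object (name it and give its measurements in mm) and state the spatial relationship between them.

A is a table with a 1338×951 mm rectangular top, 29 mm thick, top surface at z = 714 mm, supported by four 40×40 mm square legs, each inset 37 mm from the nearest pair of top edges, running from the floor. Four apron rails, 40 mm thick and 91 mm tall, run between adjacent legs with their top edges flush with the underside of the top and their outer faces flush with the legs' outer faces.

B is a rectangular beam 3766 mm long (x), 58 mm deep (y), 92 mm thick (z).

The beam spans the tops of two tables placed 1090 mm apart, resting at z = 714 mm.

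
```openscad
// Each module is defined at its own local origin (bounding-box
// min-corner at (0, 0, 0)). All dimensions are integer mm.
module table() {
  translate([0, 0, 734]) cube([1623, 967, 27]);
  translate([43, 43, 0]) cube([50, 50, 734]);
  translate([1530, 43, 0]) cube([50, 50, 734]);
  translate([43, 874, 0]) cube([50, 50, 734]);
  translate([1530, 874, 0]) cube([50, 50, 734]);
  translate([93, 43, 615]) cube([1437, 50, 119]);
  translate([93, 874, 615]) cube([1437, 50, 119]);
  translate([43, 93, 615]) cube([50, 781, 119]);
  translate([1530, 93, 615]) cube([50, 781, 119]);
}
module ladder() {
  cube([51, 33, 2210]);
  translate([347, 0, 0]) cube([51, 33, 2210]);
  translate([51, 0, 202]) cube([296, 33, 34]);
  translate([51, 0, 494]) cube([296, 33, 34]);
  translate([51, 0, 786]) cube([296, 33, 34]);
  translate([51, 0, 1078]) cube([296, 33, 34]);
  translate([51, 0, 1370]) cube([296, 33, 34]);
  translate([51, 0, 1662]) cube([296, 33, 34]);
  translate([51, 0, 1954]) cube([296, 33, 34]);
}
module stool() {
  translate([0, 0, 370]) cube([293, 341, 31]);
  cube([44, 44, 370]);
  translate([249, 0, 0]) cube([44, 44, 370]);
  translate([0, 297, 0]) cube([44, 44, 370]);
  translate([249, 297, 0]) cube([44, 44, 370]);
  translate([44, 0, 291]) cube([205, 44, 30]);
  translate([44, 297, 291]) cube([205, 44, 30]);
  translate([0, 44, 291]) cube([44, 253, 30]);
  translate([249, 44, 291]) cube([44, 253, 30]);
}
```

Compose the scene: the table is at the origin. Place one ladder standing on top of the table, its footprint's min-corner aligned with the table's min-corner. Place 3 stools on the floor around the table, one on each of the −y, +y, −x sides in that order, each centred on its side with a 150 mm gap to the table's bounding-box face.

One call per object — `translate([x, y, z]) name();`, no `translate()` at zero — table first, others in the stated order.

table();
translate([0, 0, 761]) ladder();
translate([665, -491, 0]) stool();
translate([665, 1117, 0]) stool();
translate([-443, 313, 0]) stool();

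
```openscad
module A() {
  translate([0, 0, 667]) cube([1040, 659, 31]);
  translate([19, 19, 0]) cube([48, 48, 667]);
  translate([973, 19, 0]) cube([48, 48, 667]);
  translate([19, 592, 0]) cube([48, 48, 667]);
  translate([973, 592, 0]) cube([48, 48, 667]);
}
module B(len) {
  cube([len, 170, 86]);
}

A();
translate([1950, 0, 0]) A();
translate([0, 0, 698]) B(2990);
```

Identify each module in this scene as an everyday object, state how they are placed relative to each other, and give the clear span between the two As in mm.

Second table starts at x = 1950; first ends at x = 1040; clear span = 1950 − 1040 = 910 mm.

A is a table. B is a beam. A beam spans the tops of two tables. The clear span between the two tables is 910 mm.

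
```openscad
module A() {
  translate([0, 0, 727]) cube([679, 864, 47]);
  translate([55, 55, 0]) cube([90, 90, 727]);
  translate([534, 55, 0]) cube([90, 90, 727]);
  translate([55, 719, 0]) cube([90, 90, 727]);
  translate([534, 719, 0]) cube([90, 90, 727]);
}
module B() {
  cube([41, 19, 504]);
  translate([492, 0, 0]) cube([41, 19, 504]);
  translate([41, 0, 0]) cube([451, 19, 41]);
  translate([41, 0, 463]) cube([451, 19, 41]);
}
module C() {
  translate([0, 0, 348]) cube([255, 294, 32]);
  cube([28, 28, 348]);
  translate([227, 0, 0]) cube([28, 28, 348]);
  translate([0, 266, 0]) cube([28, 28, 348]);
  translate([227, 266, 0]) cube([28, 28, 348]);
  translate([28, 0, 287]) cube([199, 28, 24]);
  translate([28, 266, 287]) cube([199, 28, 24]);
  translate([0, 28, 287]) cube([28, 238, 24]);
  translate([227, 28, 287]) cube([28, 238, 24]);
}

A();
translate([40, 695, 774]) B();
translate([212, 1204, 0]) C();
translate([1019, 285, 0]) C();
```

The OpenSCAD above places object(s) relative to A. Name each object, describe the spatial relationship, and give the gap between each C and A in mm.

A is a table. B is a picture frame. C is a stool. The picture frame is on top of the table. Two stools sit around the table at the +y, +x sides. The gap between each stool and the table is 340 mm.

Each stool's nearest face is 340 mm from the table's bounding box.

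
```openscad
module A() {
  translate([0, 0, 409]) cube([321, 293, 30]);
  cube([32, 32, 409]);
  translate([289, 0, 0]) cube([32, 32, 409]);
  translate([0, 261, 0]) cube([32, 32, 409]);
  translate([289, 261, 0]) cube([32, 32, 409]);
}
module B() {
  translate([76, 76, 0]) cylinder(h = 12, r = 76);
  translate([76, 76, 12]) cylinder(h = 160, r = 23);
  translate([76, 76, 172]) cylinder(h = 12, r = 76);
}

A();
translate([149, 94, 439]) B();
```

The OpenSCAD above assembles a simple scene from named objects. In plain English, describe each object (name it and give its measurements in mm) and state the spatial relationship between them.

A is a four-legged stool. The seat is a 321×293×30 mm slab whose top surface is at z = 439 mm; four square legs, each 32×32 mm in cross-section, run from the floor (z = 0) to the underside of the seat, each flush with a corner of the seat.

B is a spool: two coaxial disc flanges of radius 76 mm and thickness 12 mm, joined by a core cylinder of radius 23 mm and height 160 mm. The lower flange rests on z = 0 and the three cylinders share a vertical axis.

The spool is on top of the stool.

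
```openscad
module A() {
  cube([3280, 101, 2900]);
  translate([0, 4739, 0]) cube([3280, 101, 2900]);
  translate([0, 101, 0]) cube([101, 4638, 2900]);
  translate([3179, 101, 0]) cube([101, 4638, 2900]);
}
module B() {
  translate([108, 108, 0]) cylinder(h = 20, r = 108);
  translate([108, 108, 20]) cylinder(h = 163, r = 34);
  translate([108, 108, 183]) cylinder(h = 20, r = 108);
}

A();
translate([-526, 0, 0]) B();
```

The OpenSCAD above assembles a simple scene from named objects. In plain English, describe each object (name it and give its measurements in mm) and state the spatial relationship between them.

A is a box-shaped house frame (walls only): outside footprint 3280×4840 mm, wall height 2900 mm, wall thickness 101 mm. The two y-facing walls run the full x-width; the two x-facing walls fit between the inner faces of the y-facing walls.

B is a spool: two coaxial disc flanges of radius 108 mm and thickness 20 mm, joined by a core cylinder of radius 34 mm and height 163 mm. The lower flange rests on z = 0 and the three cylinders share a vertical axis.

The spool is on the floor beside the house frame on its −x side.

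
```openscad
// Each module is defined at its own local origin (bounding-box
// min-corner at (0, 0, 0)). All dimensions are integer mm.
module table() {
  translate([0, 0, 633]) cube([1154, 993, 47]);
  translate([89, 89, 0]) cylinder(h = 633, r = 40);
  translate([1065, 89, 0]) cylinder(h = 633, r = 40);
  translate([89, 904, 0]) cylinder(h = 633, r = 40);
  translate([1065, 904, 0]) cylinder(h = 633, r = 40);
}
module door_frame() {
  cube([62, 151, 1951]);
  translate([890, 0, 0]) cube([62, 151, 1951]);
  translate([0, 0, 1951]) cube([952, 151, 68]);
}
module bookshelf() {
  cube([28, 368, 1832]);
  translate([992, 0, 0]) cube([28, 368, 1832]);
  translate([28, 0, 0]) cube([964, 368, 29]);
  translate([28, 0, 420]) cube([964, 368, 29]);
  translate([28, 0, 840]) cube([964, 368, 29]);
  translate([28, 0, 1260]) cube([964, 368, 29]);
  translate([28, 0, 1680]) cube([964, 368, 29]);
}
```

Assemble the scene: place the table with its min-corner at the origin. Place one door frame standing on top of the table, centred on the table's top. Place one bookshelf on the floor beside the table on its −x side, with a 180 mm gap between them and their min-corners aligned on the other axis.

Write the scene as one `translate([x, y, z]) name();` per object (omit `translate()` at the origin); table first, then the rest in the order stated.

table();
translate([101, 421, 680]) door_frame();
translate([-1200, 0, 0]) bookshelf();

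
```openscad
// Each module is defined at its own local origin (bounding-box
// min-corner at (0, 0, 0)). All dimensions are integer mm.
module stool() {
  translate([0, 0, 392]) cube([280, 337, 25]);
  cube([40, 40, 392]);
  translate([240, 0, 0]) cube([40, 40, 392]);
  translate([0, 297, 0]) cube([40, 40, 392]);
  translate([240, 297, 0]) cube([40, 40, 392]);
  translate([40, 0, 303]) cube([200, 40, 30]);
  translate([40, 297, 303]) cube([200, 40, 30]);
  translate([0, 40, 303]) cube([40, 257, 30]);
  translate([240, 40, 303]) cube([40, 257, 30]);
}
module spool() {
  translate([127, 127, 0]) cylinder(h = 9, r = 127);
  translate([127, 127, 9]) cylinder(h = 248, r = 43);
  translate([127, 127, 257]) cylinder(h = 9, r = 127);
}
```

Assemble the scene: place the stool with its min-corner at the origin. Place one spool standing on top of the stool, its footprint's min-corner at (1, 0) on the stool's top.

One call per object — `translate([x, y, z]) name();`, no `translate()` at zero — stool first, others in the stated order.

stool();
translate([1, 0, 417]) spool();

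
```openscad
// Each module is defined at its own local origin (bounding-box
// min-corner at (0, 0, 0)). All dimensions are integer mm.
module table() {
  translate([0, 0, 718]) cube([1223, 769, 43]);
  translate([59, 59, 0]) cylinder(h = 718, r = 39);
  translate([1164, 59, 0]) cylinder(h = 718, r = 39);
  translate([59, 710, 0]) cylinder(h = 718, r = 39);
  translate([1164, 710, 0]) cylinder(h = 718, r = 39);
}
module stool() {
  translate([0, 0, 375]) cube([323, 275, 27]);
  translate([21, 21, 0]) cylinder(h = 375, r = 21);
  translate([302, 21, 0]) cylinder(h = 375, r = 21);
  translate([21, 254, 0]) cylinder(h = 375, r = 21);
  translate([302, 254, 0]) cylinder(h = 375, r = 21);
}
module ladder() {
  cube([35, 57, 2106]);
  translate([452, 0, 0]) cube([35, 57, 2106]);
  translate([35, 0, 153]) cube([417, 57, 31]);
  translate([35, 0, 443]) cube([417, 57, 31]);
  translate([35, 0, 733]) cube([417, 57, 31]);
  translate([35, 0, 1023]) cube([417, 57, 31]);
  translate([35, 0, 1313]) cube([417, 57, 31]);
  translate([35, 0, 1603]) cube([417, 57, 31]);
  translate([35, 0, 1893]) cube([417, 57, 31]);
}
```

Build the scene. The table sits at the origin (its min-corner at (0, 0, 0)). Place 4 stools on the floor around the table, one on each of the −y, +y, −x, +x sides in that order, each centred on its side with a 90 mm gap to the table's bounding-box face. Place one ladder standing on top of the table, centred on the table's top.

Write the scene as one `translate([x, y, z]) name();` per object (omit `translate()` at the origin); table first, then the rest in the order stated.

table();
translate([450, -365, 0]) stool();
translate([450, 859, 0]) stool();
translate([-413, 247, 0]) stool();
translate([1313, 247, 0]) stool();
translate([368, 356, 761]) ladder();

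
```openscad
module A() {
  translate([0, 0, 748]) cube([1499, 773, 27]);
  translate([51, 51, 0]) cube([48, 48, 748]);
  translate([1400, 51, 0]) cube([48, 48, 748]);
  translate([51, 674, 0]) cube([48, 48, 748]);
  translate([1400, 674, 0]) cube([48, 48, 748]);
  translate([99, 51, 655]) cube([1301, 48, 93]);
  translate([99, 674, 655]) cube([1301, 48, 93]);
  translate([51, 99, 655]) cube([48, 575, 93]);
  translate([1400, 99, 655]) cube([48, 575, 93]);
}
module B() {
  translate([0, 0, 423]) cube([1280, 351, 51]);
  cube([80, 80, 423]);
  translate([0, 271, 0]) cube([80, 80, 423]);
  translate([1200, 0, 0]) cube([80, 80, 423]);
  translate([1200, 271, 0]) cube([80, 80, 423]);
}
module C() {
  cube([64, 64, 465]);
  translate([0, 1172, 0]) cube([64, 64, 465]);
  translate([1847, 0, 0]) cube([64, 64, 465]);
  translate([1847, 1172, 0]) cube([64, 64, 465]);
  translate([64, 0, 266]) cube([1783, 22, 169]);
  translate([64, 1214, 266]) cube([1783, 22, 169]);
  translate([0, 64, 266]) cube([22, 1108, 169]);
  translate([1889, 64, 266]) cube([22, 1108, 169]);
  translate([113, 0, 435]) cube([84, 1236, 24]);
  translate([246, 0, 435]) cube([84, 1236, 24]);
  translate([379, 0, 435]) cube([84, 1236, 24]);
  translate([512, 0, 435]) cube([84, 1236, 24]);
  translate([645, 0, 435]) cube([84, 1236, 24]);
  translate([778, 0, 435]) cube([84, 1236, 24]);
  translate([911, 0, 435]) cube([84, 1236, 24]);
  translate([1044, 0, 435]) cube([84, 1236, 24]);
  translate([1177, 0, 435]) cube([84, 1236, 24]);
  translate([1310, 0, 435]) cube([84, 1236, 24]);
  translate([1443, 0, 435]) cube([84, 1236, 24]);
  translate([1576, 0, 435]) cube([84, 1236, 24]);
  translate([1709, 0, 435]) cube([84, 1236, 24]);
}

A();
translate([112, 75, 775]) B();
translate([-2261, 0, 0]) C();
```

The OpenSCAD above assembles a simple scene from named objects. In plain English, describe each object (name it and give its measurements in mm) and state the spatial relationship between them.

A is a table with a 1499×773 mm rectangular top, 27 mm thick, top surface at z = 775 mm, supported by four 48×48 mm square legs, each inset 51 mm from the nearest pair of top edges, running from the floor. Four apron rails, 48 mm thick and 93 mm tall, run between adjacent legs with their top edges flush with the underside of the top and their outer faces flush with the legs' outer faces.

B is a long wooden bench with a 1280 mm (x) × 351 mm (y) seat, 51 mm thick, its top surface 474 mm above the floor. Four 80 mm square legs at the seat corners, flush with the edges, run from z = 0 to the seat underside.

C is a bed frame 1911 mm long (x) by 1236 mm wide (y). Four 64×64 mm corner posts, 465 mm tall, at the corners of the footprint. Four rails of 22 mm thickness and 169 mm height run between adjacent posts with their undersides at z = 266 mm, their outer faces flush with the outside of the frame (the two x-running rails run between the posts' inner faces; the two y-running rails run between the posts' inner faces). 13 slats, each 84 mm wide (x) and 24 mm thick, lie across the top of the two x-running rails, running the full 1236 mm width of the frame in y; the slats are evenly spaced along x between the inner faces of the end posts with equal gaps (rounded down to the nearest mm) at the −x end and between each pair — any rounding remainder accumulates at the +x end.

The bench is on top of the table. The bed frame is on the floor beside the table on its −x side.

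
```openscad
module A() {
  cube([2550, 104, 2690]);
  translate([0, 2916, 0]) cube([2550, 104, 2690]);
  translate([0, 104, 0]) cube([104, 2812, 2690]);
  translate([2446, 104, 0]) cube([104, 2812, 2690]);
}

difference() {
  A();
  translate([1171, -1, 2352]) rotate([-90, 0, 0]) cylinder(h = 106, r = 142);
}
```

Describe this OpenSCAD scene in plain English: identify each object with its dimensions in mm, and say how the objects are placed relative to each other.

A is a box-shaped house frame (walls only): outside footprint 2550×3020 mm, wall height 2690 mm, wall thickness 104 mm. The two y-facing walls run the full x-width; the two x-facing walls fit between the inner faces of the y-facing walls.

The house frame has a circular hole of radius 142 mm through its front wall, centred at (x = 1171, z = 2352).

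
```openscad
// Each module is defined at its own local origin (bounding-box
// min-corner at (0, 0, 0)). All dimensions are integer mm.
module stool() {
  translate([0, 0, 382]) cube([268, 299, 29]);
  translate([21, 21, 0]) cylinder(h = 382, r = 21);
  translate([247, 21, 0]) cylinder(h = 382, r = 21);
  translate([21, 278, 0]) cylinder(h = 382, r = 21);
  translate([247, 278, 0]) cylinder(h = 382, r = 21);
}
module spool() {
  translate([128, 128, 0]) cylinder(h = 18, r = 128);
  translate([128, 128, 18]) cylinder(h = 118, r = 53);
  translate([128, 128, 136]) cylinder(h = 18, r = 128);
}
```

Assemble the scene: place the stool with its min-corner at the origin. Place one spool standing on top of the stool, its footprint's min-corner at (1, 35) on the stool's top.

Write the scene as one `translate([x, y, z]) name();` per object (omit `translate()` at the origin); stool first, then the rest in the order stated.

stool();
translate([1, 35, 411]) spool();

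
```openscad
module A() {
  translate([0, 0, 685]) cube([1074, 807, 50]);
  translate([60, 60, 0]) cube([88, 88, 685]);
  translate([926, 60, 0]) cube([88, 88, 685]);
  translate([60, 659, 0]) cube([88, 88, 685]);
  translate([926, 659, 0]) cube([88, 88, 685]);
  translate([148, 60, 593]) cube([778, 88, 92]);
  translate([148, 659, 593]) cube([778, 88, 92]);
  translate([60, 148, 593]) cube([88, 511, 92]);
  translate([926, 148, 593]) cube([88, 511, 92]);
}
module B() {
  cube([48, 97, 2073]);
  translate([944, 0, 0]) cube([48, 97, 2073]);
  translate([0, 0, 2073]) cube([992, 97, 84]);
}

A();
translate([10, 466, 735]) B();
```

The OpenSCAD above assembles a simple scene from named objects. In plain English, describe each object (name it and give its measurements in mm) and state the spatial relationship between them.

A is a table: top 1074 mm (x) × 807 mm (y), 50 mm thick, upper face at z = 735 mm, on four 88×88 mm square legs, each inset 60 mm from the nearest pair of top edges, running from z = 0 to the bottom of the top. Four apron rails, 88 mm thick and 92 mm tall, run between adjacent legs with their top edges flush with the underside of the top and their outer faces flush with the legs' outer faces.

B is a rectangular door frame: two vertical jambs of 48×97 mm section, 2073 mm tall, with a clear opening 896 mm wide between their inner faces. A header 84 mm tall and 97 mm deep lies on top of the jambs and spans the full outside width.

The door frame is on top of the table.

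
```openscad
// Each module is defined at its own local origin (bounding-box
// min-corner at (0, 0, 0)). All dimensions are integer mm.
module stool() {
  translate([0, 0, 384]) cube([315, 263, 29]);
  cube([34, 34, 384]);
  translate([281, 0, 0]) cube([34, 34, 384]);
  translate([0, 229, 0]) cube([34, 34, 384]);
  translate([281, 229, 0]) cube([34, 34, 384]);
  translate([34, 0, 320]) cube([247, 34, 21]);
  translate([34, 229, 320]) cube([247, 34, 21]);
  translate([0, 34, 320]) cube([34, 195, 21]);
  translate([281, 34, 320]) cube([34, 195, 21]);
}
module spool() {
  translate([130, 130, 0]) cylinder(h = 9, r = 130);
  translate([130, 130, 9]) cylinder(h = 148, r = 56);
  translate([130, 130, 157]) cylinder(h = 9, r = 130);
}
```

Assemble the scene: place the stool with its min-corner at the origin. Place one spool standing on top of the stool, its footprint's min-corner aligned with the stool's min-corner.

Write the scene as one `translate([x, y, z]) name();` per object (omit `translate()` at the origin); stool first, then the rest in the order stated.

stool();
translate([0, 0, 413]) spool();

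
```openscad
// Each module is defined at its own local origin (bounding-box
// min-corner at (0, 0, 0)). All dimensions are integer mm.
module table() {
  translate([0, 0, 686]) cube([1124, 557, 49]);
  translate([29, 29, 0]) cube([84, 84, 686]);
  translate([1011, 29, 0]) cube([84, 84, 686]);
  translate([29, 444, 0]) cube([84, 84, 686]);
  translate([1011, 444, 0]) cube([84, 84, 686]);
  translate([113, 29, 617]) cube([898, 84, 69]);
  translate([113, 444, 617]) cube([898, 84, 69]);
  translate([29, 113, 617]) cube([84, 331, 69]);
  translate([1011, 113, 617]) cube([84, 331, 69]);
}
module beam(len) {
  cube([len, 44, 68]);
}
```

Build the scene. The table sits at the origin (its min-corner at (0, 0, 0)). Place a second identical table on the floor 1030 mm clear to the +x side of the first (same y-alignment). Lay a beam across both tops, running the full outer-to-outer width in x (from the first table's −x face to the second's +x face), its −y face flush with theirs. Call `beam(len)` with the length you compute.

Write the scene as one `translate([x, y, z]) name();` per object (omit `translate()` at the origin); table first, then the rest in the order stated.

table();
translate([2154, 0, 0]) table();
translate([0, 0, 735]) beam(3278);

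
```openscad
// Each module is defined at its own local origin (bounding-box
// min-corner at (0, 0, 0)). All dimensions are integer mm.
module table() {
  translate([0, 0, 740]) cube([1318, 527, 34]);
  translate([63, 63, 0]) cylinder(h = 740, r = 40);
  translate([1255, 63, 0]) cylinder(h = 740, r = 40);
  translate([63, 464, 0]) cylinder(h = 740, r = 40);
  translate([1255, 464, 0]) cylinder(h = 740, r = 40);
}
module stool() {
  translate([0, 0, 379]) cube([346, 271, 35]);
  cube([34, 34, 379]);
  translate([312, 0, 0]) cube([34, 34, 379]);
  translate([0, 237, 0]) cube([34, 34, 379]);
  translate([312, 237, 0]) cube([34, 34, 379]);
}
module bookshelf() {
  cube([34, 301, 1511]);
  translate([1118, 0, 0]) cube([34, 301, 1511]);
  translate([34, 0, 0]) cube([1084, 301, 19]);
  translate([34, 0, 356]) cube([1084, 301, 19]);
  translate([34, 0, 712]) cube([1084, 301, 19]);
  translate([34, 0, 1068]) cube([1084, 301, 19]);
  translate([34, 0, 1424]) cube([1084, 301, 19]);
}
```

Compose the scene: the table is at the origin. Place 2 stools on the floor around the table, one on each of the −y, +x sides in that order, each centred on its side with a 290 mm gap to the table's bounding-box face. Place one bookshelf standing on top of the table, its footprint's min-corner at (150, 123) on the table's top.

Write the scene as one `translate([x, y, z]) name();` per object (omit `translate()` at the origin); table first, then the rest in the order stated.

table();
translate([486, -561, 0]) stool();
translate([1608, 128, 0]) stool();
translate([150, 123, 774]) bookshelf();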